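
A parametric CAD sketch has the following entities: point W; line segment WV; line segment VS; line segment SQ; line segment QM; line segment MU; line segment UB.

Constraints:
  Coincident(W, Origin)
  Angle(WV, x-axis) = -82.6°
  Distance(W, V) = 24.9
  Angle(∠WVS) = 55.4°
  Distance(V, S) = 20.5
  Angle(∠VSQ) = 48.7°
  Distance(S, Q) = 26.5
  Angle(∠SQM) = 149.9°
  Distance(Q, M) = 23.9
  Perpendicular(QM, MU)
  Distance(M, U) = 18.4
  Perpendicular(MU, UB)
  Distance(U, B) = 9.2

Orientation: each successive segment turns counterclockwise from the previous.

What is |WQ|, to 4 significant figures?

11.14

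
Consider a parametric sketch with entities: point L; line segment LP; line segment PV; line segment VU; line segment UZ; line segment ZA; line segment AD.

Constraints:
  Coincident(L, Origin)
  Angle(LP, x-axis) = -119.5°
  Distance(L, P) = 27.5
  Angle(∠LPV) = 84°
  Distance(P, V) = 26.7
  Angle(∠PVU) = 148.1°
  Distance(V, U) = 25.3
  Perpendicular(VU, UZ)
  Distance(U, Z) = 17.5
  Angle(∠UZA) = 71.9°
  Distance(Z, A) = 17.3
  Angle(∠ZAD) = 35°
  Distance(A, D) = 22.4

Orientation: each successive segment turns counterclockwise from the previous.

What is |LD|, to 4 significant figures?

47.04

∠UZA = 71.9° gives ZA at -153.5° from the x-axis; with |ZA| = 17.3, A = (17.93, -21.29). ∠ZAD = 35.0° gives AD at -8.500° from the x-axis; with |AD| = 22.4, D = (40.09, -24.60). Then |LD| = |D − L| = 47.04.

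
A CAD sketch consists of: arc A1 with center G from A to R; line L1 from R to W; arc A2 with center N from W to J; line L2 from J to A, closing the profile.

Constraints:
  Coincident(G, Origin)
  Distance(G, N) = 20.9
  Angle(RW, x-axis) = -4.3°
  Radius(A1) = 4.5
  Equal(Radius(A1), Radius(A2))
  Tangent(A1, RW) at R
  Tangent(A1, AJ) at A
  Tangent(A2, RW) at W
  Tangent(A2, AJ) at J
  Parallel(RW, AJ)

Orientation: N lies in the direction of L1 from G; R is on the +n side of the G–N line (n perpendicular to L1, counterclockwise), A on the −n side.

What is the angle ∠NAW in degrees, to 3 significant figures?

11.1°

The slot axis is L1's direction at -4.3°, so u = (cos -4.3°, sin -4.3°) = (0.997, -0.0750) and n = (−sin -4.3°, cos -4.3°) = (0.0750, 0.997). G is at the origin and N lies 20.9 along u from G, so N = 20.9·u = (20.8, -1.57). Tangency of A1 to both parallel lines with radius 4.5 puts R and A at G ± 4.5·n: R = (0.337, 4.49), A = (-0.337, -4.49). Equal radii place W and J the same way about N: W = N + 4.5·n = (21.2, 2.92), J = N − 4.5·n = (20.5, -6.05). Then cos ∠NAW = AN·AW / (|AN||AW|), giving 11.1°.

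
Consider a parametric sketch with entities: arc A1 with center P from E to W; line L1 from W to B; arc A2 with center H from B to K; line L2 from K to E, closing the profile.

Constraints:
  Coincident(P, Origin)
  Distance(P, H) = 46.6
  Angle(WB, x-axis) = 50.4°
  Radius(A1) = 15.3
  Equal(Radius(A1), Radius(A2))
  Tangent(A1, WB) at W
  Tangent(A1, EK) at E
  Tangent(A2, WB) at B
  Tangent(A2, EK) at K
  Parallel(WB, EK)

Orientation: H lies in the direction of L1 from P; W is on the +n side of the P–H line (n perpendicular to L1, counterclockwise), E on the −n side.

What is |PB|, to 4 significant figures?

49.05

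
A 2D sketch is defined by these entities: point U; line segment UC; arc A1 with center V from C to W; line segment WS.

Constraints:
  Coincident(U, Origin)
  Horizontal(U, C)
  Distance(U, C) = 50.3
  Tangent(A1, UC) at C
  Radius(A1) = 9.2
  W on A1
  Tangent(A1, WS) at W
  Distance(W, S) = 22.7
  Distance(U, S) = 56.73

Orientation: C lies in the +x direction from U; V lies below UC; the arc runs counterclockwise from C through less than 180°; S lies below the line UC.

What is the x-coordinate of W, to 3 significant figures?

41.3

U is at the origin; UC is horizontal with |UC| = 50.3 and C on the +x side, so C = (50.3, 0.00). Tangency of A1 to UC means the radius VC is perpendicular to UC, so V = C + (0, -9.2) = (50.3, -9.20). Since VW ⟂ WS (tangency), |VS| = √(9.2² + 22.7²) = 24.5 regardless of where W sits on A1. So S lies on both circle(U, 56.73) and circle(V, 24.5); the below-UC intersection is S = (45.9, -33.3). W is the foot of the tangent from S: W = (41.3, -11.1).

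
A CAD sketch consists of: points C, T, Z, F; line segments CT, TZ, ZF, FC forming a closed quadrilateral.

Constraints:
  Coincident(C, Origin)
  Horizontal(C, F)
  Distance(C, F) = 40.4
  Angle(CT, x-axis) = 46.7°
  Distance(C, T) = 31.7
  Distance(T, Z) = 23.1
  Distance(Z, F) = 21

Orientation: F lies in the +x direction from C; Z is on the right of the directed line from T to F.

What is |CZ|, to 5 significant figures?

19.400

Checks: |TZ| = 23.10 ✓; |ZF| = 21.00 ✓.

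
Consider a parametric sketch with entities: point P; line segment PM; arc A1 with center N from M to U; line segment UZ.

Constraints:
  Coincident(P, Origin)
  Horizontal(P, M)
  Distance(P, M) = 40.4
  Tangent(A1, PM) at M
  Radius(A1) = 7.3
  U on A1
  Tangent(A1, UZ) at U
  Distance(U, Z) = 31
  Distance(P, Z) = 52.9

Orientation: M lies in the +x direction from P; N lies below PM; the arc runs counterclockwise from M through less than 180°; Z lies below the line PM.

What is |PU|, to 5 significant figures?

34.072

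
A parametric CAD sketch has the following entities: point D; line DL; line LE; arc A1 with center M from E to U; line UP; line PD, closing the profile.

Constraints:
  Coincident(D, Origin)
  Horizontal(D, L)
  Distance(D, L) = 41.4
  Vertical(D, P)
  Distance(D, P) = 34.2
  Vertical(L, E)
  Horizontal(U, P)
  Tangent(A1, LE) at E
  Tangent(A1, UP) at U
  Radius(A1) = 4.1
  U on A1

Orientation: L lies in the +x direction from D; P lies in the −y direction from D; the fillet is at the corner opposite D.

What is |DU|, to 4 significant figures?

50.61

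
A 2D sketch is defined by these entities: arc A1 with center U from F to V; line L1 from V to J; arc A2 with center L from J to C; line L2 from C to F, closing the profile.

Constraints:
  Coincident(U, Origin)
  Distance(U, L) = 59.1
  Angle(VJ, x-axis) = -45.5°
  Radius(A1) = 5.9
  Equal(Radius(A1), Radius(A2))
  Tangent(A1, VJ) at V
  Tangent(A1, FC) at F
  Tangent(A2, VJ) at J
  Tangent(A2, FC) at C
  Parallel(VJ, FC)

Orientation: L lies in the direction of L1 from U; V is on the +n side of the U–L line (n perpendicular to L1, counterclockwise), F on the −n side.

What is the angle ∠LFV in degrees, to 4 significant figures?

84.30°

U is at the origin and L lies 59.1 along u from U, so L = 59.1·u = (41.42, -42.15). Tangency of A1 to both parallel lines with radius 5.9 puts V and F at U ± 5.9·n: V = (4.208, 4.135), F = (-4.208, -4.135). Then cos ∠LFV = FL·FV / (|FL||FV|), giving 84.30°.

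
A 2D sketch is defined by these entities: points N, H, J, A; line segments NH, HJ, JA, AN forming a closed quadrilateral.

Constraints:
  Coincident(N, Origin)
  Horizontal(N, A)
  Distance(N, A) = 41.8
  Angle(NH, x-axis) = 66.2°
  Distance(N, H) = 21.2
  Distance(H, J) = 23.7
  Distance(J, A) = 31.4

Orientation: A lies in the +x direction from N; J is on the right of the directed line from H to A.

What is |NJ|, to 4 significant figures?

11.48

Checks: |HJ| = 23.70 ✓; |JA| = 31.40 ✓.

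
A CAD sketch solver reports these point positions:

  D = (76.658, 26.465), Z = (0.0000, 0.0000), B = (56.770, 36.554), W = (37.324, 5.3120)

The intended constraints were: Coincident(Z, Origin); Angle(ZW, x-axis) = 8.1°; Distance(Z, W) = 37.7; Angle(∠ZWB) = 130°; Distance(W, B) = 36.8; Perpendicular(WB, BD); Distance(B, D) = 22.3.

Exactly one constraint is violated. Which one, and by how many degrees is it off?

Perpendicular(WB, BD) — off by 5.00°.

Z = (0.00, 0.00) ✓; ZW at 8.100° ✓; |ZW| = 37.70 ✓; ∠ZWB = 130.0° ✓; |WB| = 36.80 ✓; ∠(WB, BD) = 85.00° ✗; |BD| = 22.30 ✓.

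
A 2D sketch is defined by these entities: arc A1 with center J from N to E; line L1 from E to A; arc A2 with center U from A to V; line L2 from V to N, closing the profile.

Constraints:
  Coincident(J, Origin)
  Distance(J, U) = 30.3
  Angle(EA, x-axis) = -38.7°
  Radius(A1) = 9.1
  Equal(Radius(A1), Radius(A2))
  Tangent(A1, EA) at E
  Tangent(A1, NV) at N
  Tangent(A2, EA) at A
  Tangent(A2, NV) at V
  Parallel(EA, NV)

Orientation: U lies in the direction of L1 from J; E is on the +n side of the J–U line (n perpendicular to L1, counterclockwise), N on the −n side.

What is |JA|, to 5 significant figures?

31.637

The slot axis is L1's direction at -38.7°, so u = (cos -38.7°, sin -38.7°) = (0.78043, -0.62524) and n = (−sin -38.7°, cos -38.7°) = (0.62524, 0.78043). J is at the origin and U lies 30.3 along u from J, so U = 30.3·u = (23.647, -18.945). Tangency of A1 to both parallel lines with radius 9.1 puts E and N at J ± 9.1·n: E = (5.6897, 7.1019), N = (-5.6897, -7.1019). Equal radii place A and V the same way about U: A = U + 9.1·n = (29.337, -11.843), V = U − 9.1·n = (17.957, -26.047). Then |JA| = |A − J| = 31.637.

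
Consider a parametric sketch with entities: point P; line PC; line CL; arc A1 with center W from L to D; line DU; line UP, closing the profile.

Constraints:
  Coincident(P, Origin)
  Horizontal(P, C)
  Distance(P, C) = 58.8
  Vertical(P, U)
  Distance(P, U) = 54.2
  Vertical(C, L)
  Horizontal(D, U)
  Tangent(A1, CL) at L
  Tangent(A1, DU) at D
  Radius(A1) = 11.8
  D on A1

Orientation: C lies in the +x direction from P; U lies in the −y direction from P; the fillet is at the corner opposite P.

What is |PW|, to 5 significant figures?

63.299

P is at the origin; PC is horizontal with |PC| = 58.8 and C on the +x side, so C = (58.800, 0.0000). P and U share the same x with |PU| = 54.2 and U on the −y side, so U = (0.0000, -54.200). The virtual corner opposite P is at (58.800, -54.200). Since A1 is tangent to CL there, WL ⟂ CL and since A1 is tangent to DU there, WD ⟂ DU, with radius 11.8, so the center W sits 11.8 in from both sides at W = (47.000, -42.400). Then |PW| = |W − P| = 63.299.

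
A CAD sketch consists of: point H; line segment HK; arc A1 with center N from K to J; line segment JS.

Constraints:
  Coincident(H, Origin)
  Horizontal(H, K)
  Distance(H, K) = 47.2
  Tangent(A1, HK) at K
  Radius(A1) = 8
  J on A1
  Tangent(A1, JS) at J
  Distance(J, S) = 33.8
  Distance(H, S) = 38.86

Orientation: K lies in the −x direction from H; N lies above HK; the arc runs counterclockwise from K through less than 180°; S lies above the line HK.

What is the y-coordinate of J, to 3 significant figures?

3.64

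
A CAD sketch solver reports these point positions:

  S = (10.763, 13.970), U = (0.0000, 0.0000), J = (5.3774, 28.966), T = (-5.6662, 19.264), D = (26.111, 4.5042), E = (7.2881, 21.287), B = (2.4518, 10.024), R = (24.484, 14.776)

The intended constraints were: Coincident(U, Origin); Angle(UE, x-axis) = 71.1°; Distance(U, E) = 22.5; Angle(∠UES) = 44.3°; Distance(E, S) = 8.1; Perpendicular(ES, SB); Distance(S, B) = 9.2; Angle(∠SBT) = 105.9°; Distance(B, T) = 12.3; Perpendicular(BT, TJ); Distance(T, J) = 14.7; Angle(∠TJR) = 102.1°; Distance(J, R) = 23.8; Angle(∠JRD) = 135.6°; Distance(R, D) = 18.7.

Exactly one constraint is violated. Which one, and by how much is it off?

Distance(R, D) = 18.7 — off by 8.30.

U = (0.00, 0.00) ✓; UE at 71.10° ✓; |UE| = 22.50 ✓; ∠UES = 44.30° ✓; |ES| = 8.100 ✓; ∠(ES, SB) = 90.01° ✓; |SB| = 9.200 ✓; ∠SBT = 105.9° ✓; |BT| = 12.30 ✓; ∠(BT, TJ) = 90.00° ✓; |TJ| = 14.70 ✓; ∠TJR = 102.1° ✓; |JR| = 23.80 ✓; ∠JRD = 135.6° ✓; |RD| = 10.40 ✗.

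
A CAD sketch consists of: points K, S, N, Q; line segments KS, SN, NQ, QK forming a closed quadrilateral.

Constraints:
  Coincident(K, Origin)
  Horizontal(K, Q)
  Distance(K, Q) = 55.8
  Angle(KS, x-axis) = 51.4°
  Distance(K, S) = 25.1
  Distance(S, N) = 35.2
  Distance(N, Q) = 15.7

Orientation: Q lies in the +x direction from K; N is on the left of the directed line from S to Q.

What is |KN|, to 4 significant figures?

52.65

Checks: |SN| = 35.20 ✓; |NQ| = 15.70 ✓.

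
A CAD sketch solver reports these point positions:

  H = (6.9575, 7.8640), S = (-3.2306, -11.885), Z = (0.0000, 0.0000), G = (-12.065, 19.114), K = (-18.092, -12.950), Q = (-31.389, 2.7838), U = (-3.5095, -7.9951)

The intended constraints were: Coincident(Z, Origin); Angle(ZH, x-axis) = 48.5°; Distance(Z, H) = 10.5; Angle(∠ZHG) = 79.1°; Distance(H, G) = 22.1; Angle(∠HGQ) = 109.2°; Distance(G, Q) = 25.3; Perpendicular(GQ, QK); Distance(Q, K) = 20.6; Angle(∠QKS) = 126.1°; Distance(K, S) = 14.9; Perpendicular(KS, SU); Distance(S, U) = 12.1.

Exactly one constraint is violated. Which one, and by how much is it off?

Distance(S, U) = 12.1 — off by 8.20.

Z = (0.00, 0.00) ✓; ZH at 48.50° ✓; |ZH| = 10.50 ✓; ∠ZHG = 79.10° ✓; |HG| = 22.10 ✓; ∠HGQ = 109.2° ✓; |GQ| = 25.30 ✓; ∠(GQ, QK) = 90.00° ✓; |QK| = 20.60 ✓; ∠QKS = 126.1° ✓; |KS| = 14.90 ✓; ∠(KS, SU) = 90.00° ✓; |SU| = 3.900 ✗.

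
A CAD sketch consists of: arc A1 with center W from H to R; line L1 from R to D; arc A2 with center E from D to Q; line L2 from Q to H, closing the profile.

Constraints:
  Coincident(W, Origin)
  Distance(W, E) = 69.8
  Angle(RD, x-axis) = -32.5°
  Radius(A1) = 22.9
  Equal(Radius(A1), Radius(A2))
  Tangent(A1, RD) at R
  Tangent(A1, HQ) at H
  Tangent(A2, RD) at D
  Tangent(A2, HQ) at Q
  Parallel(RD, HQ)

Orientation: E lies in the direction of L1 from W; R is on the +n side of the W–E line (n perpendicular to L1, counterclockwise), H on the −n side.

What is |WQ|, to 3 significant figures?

73.5

The slot axis is L1's direction at -32.5°, so u = (cos -32.5°, sin -32.5°) = (0.843, -0.537) and n = (−sin -32.5°, cos -32.5°) = (0.537, 0.843). W is at the origin and E lies 69.8 along u from W, so E = 69.8·u = (58.9, -37.5). Tangency of A1 to both parallel lines with radius 22.9 puts R and H at W ± 22.9·n: R = (12.3, 19.3), H = (-12.3, -19.3). Equal radii place D and Q the same way about E: D = E + 22.9·n = (71.2, -18.2), Q = E − 22.9·n = (46.6, -56.8). Then |WQ| = |Q − W| = 73.5.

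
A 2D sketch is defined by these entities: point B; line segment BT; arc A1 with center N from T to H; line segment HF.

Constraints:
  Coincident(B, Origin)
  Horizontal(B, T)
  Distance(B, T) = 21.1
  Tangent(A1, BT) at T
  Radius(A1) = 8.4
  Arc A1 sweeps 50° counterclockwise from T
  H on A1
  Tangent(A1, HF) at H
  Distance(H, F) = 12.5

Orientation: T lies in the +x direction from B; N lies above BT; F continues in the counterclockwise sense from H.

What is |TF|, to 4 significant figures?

19.17

On A1, T sits at bearing -90° from N; a 50° counterclockwise sweep puts H at bearing -40°, so H = N + 8.4·(cos -40°, sin -40°) = (27.53, 3.001). The tangent condition forces NH to be normal to HF, so HF runs along (−sin -40°, cos -40°); with |HF| = 12.5, F = (35.57, 12.58). Then |TF| = |F − T| = 19.17.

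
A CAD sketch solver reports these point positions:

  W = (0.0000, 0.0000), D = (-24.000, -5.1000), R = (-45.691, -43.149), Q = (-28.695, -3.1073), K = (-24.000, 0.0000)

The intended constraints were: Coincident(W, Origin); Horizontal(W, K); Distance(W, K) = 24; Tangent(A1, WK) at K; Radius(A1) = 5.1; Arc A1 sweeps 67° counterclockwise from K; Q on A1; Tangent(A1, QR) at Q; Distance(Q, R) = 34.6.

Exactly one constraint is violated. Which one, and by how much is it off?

Distance(Q, R) = 34.6 — off by 8.90.

W = (0.00, 0.00) ✓; W.y = 0.00, K.y = 0.00 ✓; |WK| = 24.00 ✓; ∠(DK, KW) = 90.00° ✓; |DK| = 5.100 ✓; bearing(D→Q) − bearing(D→K) = 67.00° ✓; |DQ| = 5.100 ✓; ∠(DQ, QR) = 90.00° ✓; |QR| = 43.50 ✗.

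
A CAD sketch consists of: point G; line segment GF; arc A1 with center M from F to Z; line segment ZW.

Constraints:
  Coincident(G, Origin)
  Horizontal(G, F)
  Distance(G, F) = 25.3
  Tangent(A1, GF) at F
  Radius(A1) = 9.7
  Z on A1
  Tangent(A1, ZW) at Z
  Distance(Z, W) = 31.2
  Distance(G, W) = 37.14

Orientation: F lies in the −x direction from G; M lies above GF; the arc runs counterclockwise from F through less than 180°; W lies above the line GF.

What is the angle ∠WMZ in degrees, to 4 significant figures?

72.73°

G is at the origin; GF is horizontal with |GF| = 25.3 and F on the −x side, so F = (-25.30, 0.000). The tangent condition forces MF to be normal to GF, so M = F + (0, 9.7) = (-25.30, 9.700). Since MZ ⟂ ZW (tangency), |MW| = √(9.7² + 31.2²) = 32.67 regardless of where Z sits on A1. So W lies on both circle(G, 37.14) and circle(M, 32.67); the above-GF intersection is W = (-6.664, 36.54). Z is the foot of the tangent from W: Z = (-16.05, 6.782).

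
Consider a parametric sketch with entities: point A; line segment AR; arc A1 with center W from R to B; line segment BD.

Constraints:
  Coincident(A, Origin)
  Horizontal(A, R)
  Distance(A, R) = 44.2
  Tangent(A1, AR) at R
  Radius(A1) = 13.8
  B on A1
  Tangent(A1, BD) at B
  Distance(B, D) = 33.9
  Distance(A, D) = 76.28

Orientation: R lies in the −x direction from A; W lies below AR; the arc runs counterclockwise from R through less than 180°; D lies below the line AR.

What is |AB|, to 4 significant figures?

59.37

Checks: |AR| = 44.20 ✓; |WB| = 13.80 ✓; ∠(WB, BD) = 90.00° ✓; |BD| = 33.90 ✓; |AD| = 76.28 ✓.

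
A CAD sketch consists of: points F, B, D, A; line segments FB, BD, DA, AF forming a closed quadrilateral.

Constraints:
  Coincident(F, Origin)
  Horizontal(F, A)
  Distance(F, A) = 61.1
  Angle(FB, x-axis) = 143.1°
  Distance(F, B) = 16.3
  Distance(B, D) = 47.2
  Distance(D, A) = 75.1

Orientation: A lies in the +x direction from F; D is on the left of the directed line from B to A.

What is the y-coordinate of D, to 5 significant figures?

52.387

F is at the origin; FA is horizontal with |FA| = 61.1 and A in +x, so A = (61.1, 0). FB runs at 143.1° with |FB| = 16.3, so B = (-13.035, 9.7868). D is determined by |BD| = 47.2 and |DA| = 75.1 together: it lies at the intersection of circle(B, 47.2) and circle(A, 75.1). With |BA| = 74.778, the foot of the radical line on BA is 14.574 from B and the perpendicular offset is √(47.2² − 14.574²) = 44.894. Taking the left-of-BA solution: D = (7.2891, 52.387).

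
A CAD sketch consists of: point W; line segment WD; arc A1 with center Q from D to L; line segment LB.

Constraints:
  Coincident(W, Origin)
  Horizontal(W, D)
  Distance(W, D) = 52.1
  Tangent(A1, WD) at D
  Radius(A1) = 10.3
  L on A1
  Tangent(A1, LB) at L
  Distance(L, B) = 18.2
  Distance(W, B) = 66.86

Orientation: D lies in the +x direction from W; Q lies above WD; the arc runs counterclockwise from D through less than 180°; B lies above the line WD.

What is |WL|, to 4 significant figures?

63.39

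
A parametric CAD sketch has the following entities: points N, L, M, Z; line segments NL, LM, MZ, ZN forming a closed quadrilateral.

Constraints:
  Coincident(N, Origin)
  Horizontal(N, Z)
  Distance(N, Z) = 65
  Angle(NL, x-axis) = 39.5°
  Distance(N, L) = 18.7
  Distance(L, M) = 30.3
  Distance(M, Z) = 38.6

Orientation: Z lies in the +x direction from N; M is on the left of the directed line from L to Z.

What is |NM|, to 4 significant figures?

48.95

Checks: |LM| = 30.30 ✓; |MZ| = 38.60 ✓.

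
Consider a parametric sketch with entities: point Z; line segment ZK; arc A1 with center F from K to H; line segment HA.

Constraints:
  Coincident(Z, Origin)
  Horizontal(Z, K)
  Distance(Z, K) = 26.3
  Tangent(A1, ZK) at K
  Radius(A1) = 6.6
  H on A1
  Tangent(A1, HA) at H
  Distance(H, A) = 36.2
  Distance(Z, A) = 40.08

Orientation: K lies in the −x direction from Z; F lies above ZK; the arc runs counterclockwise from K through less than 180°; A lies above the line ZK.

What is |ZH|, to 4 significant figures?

20.53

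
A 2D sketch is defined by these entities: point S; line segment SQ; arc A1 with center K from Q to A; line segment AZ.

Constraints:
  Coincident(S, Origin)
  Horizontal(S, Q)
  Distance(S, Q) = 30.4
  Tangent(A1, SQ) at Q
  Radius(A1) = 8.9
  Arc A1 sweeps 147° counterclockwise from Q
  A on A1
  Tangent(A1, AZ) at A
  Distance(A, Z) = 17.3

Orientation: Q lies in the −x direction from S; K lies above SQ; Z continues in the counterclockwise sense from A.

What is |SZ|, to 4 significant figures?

47.64

S is at the origin; S and Q share the same y with |SQ| = 30.4 and Q on the −x side, so Q = (-30.40, 0.000). The tangent condition forces KQ to be normal to SQ, so K = Q + (0, 8.9) = (-30.40, 8.900). On A1, Q sits at bearing -90° from K; a 147° counterclockwise sweep puts A at bearing 57°, so A = K + 8.9·(cos 57°, sin 57°) = (-25.55, 16.36). Since A1 is tangent to AZ there, KA ⟂ AZ, so AZ runs along (−sin 57°, cos 57°); with |AZ| = 17.3, Z = (-40.06, 25.79). Then |SZ| = |Z − S| = 47.64.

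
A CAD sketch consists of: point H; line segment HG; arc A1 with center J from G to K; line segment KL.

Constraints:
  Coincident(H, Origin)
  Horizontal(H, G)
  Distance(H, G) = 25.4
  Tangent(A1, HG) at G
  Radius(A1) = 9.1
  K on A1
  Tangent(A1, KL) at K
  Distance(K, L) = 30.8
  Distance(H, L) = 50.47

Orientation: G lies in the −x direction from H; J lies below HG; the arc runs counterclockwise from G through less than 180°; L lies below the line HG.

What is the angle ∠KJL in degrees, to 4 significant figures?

73.54°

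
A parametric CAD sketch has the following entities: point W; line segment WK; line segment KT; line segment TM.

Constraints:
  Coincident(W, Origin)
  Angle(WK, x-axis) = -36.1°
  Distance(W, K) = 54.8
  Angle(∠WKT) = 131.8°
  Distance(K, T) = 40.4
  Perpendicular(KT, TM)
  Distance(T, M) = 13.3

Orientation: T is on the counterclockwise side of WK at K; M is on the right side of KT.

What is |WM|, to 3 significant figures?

94.1

W is at the origin; WK runs at -36.1° with length 54.8, so K = 54.8·(cos -36.1°, sin -36.1°) = (44.3, -32.3). ∠WKT = 131.8°, so KT runs at -36.1° + (180° − 131.8°) = 12.1° from the x-axis; with |KT| = 40.4, T = K + 40.4·(cos 12.1°, sin 12.1°) = (83.8, -23.8). KT ⟂ TM; with |TM| = 13.3 on the right of KT, M = T + 13.3·(0.210, -0.978) = (86.6, -36.8). Then |WM| = |M − W| = 94.1.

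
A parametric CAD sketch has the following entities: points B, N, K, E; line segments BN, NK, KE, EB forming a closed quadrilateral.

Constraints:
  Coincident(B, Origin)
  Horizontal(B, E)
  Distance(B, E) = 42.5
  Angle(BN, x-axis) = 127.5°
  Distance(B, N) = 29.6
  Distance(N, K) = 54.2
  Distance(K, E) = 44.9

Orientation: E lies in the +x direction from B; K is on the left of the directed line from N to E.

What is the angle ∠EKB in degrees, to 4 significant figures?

49.61°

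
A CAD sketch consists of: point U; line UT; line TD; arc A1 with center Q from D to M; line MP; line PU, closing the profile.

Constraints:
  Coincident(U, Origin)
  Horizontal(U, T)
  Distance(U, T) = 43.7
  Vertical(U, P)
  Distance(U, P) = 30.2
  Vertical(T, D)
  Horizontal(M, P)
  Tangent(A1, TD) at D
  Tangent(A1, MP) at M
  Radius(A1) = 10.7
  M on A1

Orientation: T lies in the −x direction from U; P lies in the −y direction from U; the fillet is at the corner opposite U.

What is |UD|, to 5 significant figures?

47.853

The virtual corner opposite U is at (-43.700, -30.200). Since A1 is tangent to TD there, QD ⟂ TD and A1 meets MP tangentially, so QM is at right angles to MP, with radius 10.7, so the center Q sits 10.7 in from both sides at Q = (-33.000, -19.500). That places the tangent points at D = (-43.700, -19.500) on TD and M = (-33.000, -30.200) on MP. Then |UD| = |D − U| = 47.853.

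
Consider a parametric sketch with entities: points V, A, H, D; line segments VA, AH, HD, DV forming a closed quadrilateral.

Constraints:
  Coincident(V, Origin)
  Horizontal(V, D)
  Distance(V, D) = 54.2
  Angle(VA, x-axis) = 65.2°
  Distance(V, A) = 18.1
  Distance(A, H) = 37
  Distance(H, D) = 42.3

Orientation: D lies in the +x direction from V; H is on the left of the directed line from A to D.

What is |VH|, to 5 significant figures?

53.639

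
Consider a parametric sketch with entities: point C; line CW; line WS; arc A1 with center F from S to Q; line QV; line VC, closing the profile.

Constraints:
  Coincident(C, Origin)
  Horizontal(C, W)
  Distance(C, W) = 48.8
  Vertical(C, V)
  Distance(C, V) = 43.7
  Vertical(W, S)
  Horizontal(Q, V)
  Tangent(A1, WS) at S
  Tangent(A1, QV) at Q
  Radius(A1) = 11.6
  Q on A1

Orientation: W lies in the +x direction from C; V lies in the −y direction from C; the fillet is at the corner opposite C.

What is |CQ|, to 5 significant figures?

57.389

C is at the origin; CW is horizontal with |CW| = 48.8 and W on the +x side, so W = (48.800, 0.0000). C and V share the same x with |CV| = 43.7 and V on the −y side, so V = (0.0000, -43.700). The virtual corner opposite C is at (48.800, -43.700). A1 meets WS tangentially, so FS is at right angles to WS and since A1 is tangent to QV there, FQ ⟂ QV, with radius 11.6, so the center F sits 11.6 in from both sides at F = (37.200, -32.100). That places the tangent points at S = (48.800, -32.100) on WS and Q = (37.200, -43.700) on QV. Then |CQ| = |Q − C| = 57.389.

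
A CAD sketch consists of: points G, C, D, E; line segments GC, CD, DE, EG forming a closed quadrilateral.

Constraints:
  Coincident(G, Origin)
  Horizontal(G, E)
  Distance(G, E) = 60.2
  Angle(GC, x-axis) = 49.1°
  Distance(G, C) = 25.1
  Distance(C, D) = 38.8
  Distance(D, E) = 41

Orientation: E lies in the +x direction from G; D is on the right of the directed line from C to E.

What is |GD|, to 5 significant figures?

30.610

Checks: |GE| = 60.20 ✓; |GC| = 25.10 ✓; |CD| = 38.80 ✓; |DE| = 41.00 ✓.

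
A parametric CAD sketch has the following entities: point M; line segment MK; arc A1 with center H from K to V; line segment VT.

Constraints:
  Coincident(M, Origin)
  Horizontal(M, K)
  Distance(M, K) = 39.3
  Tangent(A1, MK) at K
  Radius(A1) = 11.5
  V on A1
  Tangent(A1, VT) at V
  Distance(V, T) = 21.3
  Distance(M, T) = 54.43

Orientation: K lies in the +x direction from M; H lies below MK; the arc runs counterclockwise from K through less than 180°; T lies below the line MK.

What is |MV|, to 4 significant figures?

34.52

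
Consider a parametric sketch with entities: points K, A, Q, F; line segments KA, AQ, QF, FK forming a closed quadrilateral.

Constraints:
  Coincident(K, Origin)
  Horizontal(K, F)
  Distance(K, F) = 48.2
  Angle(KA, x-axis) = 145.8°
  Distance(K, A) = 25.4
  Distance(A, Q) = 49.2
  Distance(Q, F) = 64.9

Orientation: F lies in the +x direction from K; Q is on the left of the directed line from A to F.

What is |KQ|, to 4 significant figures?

53.42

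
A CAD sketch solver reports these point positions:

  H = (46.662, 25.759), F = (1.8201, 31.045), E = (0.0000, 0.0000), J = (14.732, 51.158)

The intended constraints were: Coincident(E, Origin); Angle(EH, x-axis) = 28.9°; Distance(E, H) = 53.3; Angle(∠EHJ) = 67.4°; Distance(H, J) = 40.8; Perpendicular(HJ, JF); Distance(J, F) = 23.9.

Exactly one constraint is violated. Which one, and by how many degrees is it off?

Perpendicular(HJ, JF) — off by 5.80°.

E = (0.00, 0.00) ✓; EH at 28.90° ✓; |EH| = 53.30 ✓; ∠EHJ = 67.40° ✓; |HJ| = 40.80 ✓; ∠(HJ, JF) = 95.80° ✗; |JF| = 23.90 ✓.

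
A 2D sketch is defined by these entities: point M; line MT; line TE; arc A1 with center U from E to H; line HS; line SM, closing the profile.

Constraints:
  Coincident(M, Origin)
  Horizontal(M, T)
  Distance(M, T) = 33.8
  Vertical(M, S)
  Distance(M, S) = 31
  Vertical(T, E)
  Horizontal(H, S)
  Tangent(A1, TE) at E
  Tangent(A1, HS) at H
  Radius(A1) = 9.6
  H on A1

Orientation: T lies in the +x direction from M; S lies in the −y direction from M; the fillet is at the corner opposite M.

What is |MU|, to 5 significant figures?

32.305

M is at the origin; M and T share the same y with |MT| = 33.8 and T on the +x side, so T = (33.800, 0.0000). MS is vertical with |MS| = 31.0 and S on the −y side, so S = (0.0000, -31.000). The virtual corner opposite M is at (33.800, -31.000). A1 meets TE tangentially, so UE is at right angles to TE and the tangent condition forces UH to be normal to HS, with radius 9.6, so the center U sits 9.6 in from both sides at U = (24.200, -21.400). Then |MU| = |U − M| = 32.305.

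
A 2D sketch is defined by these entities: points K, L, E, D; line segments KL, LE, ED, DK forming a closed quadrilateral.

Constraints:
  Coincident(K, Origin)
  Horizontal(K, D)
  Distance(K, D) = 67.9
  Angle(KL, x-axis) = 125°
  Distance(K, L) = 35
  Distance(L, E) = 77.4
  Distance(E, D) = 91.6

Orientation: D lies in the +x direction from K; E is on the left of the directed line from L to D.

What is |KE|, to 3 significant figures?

91.1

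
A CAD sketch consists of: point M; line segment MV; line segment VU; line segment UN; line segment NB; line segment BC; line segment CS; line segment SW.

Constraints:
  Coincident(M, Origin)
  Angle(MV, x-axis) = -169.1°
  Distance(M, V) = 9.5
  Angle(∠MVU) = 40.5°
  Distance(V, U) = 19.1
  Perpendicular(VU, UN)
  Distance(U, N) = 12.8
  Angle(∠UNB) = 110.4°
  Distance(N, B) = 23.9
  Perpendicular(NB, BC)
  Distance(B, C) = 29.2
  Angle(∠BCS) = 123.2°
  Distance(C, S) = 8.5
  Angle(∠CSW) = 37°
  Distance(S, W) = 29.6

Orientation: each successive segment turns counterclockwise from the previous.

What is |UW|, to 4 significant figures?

31.84

M is at the origin; MV runs at -169.1° with length 9.5, so V = (-9.329, -1.796). ∠MVU = 40.5° gives VU at -29.60° from the x-axis; with |VU| = 19.1, U = (7.279, -11.23). VU is perpendicular to UN, so UN runs at 60.40°; with |UN| = 12.8, N = (13.60, -0.1012). ∠UNB = 110.4° gives NB at 130.0° from the x-axis; with |NB| = 23.9, B = (-1.761, 18.21). NB ⟂ BC, so BC runs at -140.0°; with |BC| = 29.2, C = (-24.13, -0.5621). ∠BCS = 123.2° gives CS at -83.20° from the x-axis; with |CS| = 8.5, S = (-23.12, -9.002). ∠CSW = 37.0° gives SW at 59.80° from the x-axis; with |SW| = 29.6, W = (-8.234, 16.58). Then |UW| = |W − U| = 31.84.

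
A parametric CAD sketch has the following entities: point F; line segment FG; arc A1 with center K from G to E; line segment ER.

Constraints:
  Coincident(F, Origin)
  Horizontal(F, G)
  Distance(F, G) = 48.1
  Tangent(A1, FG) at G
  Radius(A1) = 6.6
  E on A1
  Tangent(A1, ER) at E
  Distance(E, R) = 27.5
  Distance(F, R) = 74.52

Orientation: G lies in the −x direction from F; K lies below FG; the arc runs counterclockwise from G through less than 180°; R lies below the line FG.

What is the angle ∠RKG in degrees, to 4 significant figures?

127.1°

Checks: |KG| = 6.600 ✓; |KE| = 6.600 ✓; ∠(KE, ER) = 90.00° ✓; |ER| = 27.50 ✓; |FR| = 74.52 ✓.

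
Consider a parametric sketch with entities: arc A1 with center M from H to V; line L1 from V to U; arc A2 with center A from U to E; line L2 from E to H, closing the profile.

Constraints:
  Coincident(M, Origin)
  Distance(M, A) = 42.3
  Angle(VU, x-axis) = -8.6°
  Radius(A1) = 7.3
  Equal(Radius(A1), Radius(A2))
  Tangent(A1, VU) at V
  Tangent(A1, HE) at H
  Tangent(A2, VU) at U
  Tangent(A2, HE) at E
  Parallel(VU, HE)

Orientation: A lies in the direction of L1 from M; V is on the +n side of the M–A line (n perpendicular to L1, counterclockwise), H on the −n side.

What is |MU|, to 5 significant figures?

42.925

Tangency of A1 to both parallel lines with radius 7.3 puts V and H at M ± 7.3·n: V = (1.0916, 7.2179), H = (-1.0916, -7.2179). Equal radii place U and E the same way about A: U = A + 7.3·n = (42.916, 0.89258), E = A − 7.3·n = (40.733, -13.543). Then |MU| = |U − M| = 42.925.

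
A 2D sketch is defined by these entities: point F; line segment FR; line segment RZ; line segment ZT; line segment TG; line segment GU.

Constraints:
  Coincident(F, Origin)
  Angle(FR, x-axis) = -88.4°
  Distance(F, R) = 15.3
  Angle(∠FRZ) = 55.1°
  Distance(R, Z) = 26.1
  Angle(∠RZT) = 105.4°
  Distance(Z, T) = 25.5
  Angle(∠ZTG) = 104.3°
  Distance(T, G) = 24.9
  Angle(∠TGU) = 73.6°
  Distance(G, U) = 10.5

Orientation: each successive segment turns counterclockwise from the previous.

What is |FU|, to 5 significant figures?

14.155

F is at the origin; FR runs at -88.4° with length 15.3, so R = (0.42720, -15.294). ∠FRZ = 55.1° gives RZ at 36.500° from the x-axis; with |RZ| = 26.1, Z = (21.408, 0.23084). ∠RZT = 105.4° gives ZT at 111.10° from the x-axis; with |ZT| = 25.5, T = (12.228, 24.021). ∠ZTG = 104.3° gives TG at -173.20° from the x-axis; with |TG| = 24.9, G = (-12.497, 21.073). ∠TGU = 73.6° gives GU at -66.800° from the x-axis; with |GU| = 10.5, U = (-8.3605, 11.422). Then |FU| = |U − F| = 14.155.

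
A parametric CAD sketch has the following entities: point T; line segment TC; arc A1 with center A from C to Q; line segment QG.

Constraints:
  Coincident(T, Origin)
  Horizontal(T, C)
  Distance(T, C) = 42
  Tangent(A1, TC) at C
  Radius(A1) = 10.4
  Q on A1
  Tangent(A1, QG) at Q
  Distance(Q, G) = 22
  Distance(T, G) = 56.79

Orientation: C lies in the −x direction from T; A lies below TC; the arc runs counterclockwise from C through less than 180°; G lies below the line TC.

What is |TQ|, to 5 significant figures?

53.647

T is at the origin; TC is horizontal with |TC| = 42.0 and C on the −x side, so C = (-42.000, 0.0000). A1 meets TC tangentially, so AC is at right angles to TC, so A = C + (0, -10.4) = (-42.000, -10.400). Since AQ ⟂ QG (tangency), |AG| = √(10.4² + 22.0²) = 24.334 regardless of where Q sits on A1. So G lies on both circle(T, 56.79) and circle(A, 24.334); the below-TC intersection is G = (-45.080, -34.539). Q is the foot of the tangent from G: Q = (-51.889, -13.619).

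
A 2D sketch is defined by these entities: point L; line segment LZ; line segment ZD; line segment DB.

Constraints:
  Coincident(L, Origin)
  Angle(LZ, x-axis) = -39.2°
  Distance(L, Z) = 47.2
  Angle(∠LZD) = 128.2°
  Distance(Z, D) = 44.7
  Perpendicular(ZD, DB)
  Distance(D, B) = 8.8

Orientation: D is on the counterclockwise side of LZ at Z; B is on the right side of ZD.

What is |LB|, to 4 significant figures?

86.98

L is at the origin; LZ runs at -39.2° with length 47.2, so Z = 47.2·(cos -39.2°, sin -39.2°) = (36.58, -29.83). ∠LZD = 128.2°, so ZD runs at -39.2° + (180° − 128.2°) = 12.60° from the x-axis; with |ZD| = 44.7, D = Z + 44.7·(cos 12.60°, sin 12.60°) = (80.20, -20.08). ZD is perpendicular to DB; with |DB| = 8.8 on the right of ZD, B = D + 8.8·(0.2181, -0.9759) = (82.12, -28.67). Then |LB| = |B − L| = 86.98.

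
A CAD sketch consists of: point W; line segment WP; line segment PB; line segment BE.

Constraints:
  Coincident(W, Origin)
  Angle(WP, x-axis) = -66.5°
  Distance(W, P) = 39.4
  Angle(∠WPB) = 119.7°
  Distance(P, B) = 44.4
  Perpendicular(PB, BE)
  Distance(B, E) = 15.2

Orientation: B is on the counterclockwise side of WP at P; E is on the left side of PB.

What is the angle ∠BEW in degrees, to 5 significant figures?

106.57°

∠WPB = 119.7°, so PB runs at -66.5° + (180° − 119.7°) = -6.2000° from the x-axis; with |PB| = 44.4, B = P + 44.4·(cos -6.2000°, sin -6.2000°) = (59.851, -40.927). PB ⟂ BE; with |BE| = 15.2 on the left of PB, E = B + 15.2·(0.10800, 0.99415) = (61.493, -25.816). Then cos ∠BEW = EB·EW / (|EB||EW|), giving 106.57°.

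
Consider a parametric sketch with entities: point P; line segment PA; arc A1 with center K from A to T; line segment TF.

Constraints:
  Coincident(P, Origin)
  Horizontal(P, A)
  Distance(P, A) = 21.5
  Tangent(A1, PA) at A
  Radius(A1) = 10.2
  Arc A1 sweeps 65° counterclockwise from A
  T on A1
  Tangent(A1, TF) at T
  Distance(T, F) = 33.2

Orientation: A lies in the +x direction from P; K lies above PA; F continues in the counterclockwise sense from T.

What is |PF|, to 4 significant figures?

57.44

On A1, A sits at bearing -90° from K; a 65° counterclockwise sweep puts T at bearing -25°, so T = K + 10.2·(cos -25°, sin -25°) = (30.74, 5.889). Tangency of A1 to TF means the radius KT is perpendicular to TF, so TF runs along (−sin -25°, cos -25°); with |TF| = 33.2, F = (44.78, 35.98). Then |PF| = |F − P| = 57.44.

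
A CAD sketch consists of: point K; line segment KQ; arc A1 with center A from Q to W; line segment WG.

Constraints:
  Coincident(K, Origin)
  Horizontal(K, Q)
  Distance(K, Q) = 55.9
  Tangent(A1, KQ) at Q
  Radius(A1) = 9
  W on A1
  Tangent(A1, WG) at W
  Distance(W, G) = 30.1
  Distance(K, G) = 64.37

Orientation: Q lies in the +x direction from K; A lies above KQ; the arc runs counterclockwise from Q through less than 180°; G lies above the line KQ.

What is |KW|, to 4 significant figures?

65.26

K is at the origin; KQ is horizontal with |KQ| = 55.9 and Q on the +x side, so Q = (55.90, 0.000). A1 meets KQ tangentially, so AQ is at right angles to KQ, so A = Q + (0, 9) = (55.90, 9.000). Since AW ⟂ WG (tangency), |AG| = √(9.0² + 30.1²) = 31.42 regardless of where W sits on A1. So G lies on both circle(K, 64.37) and circle(A, 31.42); the above-KQ intersection is G = (50.48, 39.95). W is the foot of the tangent from G: W = (63.95, 13.03).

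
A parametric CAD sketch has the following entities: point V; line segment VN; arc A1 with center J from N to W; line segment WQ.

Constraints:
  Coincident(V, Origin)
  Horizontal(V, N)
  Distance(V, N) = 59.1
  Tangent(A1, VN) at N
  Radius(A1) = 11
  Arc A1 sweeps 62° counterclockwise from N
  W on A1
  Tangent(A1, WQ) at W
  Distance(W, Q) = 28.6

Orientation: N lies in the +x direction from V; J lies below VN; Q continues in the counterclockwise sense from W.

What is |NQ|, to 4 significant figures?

38.75

V is at the origin; VN is horizontal with |VN| = 59.1 and N on the +x side, so N = (59.10, 0.000). Since A1 is tangent to VN there, JN ⟂ VN, so J = N + (0, -11) = (59.10, -11.00). On A1, N sits at bearing 90° from J; a 62° counterclockwise sweep puts W at bearing 152°, so W = J + 11.0·(cos 152°, sin 152°) = (49.39, -5.836). Since A1 is tangent to WQ there, JW ⟂ WQ, so WQ runs along (−sin 152°, cos 152°); with |WQ| = 28.6, Q = (35.96, -31.09). Then |NQ| = |Q − N| = 38.75.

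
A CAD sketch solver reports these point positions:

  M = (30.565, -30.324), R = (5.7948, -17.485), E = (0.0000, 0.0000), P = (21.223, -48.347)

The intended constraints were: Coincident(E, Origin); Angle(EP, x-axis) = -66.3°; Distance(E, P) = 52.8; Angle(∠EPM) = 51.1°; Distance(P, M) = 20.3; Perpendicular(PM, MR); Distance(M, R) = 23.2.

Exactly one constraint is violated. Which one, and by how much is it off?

Distance(M, R) = 23.2 — off by 4.70.

E = (0.00, 0.00) ✓; EP at -66.30° ✓; |EP| = 52.80 ✓; ∠EPM = 51.10° ✓; |PM| = 20.30 ✓; ∠(PM, MR) = 90.00° ✓; |MR| = 27.90 ✗.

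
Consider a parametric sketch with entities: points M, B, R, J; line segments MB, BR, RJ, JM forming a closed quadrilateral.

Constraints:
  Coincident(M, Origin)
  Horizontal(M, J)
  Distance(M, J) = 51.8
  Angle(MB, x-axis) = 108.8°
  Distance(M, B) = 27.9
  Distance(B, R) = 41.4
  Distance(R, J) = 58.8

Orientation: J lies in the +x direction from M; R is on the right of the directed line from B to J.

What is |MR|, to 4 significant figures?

15.66

Checks: |BR| = 41.40 ✓; |RJ| = 58.80 ✓.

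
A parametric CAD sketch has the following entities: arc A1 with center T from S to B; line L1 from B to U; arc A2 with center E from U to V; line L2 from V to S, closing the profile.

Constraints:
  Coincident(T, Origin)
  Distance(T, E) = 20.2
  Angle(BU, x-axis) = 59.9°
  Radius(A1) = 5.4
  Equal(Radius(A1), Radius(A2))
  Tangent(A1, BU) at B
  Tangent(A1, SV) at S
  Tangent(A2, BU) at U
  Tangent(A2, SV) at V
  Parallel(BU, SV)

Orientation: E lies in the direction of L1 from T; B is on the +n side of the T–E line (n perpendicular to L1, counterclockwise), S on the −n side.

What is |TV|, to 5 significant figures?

20.909

The slot axis is L1's direction at 59.9°, so u = (cos 59.9°, sin 59.9°) = (0.50151, 0.86515) and n = (−sin 59.9°, cos 59.9°) = (-0.86515, 0.50151). T is at the origin and E lies 20.2 along u from T, so E = 20.2·u = (10.131, 17.476). Tangency of A1 to both parallel lines with radius 5.4 puts B and S at T ± 5.4·n: B = (-4.6718, 2.7082), S = (4.6718, -2.7082). Equal radii place U and V the same way about E: U = E + 5.4·n = (5.4587, 20.184), V = E − 5.4·n = (14.802, 14.768). Then |TV| = |V − T| = 20.909.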